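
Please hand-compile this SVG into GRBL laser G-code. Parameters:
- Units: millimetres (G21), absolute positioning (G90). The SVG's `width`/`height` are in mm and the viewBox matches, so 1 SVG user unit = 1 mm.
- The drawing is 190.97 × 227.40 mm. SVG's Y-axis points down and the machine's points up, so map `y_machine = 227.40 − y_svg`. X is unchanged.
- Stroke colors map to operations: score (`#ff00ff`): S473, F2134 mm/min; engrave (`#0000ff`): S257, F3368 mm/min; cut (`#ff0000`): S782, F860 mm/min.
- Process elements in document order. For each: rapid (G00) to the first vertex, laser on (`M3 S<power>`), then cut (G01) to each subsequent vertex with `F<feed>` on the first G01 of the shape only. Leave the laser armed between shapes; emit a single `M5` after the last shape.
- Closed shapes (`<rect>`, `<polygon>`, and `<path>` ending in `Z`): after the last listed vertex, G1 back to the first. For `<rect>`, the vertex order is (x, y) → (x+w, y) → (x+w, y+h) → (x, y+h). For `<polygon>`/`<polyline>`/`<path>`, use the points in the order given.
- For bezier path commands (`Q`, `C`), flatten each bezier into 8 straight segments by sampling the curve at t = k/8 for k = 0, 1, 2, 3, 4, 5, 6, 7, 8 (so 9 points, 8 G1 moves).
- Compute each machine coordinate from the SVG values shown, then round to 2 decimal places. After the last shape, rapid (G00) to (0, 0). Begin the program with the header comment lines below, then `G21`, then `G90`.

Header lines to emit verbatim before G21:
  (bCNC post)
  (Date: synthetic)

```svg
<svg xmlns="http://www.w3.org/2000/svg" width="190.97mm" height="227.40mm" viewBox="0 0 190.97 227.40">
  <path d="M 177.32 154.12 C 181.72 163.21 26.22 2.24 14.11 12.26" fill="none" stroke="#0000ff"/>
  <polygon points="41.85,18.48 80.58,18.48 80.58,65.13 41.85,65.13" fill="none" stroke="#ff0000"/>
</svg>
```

(bCNC post)
(Date: synthetic)
G21
G90
G00 X177.32 Y73.28
M3 S257
G01 X172.07 Y77.18 F3368
G01 X155.38 Y93.02
G01 X130.81 Y116.81
G01 X101.91 Y144.56
G01 X72.23 Y172.26
G01 X45.34 Y195.92
G01 X24.78 Y211.55
G01 X14.11 Y215.14
G00 X41.85 Y208.92
M3 S782
G01 X80.58 Y208.92 F860
G01 X80.58 Y162.27
G01 X41.85 Y162.27
G01 X41.85 Y208.92
M5
G00 X0.00 Y0.00

1 u = 1 mm; y_m = 227.40 − y.

[1] `<path>` cubic bezier, #0000ff→engrave S257 F3368: (177.32,73.28) → (172.07,77.18) → (155.38,93.02) → (130.81,116.81) → (101.91,144.56) → (72.23,172.26) → (45.34,195.92) → (24.78,211.55) → (14.11,215.14)

[2] `<polygon>` rectangle, #ff0000→cut S782 F860: (41.85,208.92) → (80.58,208.92) → (80.58,162.27) → (41.85,162.27) → (41.85,208.92) (closed)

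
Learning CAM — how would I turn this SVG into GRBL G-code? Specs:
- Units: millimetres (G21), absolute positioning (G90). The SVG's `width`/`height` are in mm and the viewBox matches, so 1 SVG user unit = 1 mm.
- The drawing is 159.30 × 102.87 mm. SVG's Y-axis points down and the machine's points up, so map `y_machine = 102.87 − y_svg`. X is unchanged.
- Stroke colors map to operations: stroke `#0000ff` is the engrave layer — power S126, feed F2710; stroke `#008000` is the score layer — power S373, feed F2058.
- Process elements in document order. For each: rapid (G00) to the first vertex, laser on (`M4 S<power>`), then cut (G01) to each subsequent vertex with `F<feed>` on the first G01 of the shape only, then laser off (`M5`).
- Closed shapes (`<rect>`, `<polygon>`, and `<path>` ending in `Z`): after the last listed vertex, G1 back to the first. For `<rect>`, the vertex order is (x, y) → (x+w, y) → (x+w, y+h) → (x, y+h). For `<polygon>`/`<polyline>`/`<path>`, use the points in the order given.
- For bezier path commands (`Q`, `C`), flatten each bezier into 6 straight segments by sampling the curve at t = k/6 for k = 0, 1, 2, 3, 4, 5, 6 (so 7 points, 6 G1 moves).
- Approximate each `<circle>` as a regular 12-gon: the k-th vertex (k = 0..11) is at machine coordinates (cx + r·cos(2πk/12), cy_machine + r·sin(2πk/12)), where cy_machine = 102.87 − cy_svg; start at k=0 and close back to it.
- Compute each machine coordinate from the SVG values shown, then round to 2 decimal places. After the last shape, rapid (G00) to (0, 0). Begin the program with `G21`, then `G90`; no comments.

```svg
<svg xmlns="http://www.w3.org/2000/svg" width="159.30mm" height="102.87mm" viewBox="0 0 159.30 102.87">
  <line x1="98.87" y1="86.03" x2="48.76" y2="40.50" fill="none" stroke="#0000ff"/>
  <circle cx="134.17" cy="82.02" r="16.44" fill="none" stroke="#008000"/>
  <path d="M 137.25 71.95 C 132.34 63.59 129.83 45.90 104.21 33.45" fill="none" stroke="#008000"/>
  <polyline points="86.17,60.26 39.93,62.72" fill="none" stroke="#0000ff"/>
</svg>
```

viewBox `0 0 159.30 102.87` with mm width/height → 1 unit = 1 mm. Flip: y_m = 102.87 − y_svg.

**Shape 1** — `<line>` line segment, stroke `#0000ff` → engrave (S126, F2710). Machine vertices: (98.87,16.84) → (48.76,62.37). Open path.

**Shape 2** — `<circle>` circle, stroke `#008000` → score (S373, F2058). Machine vertices: (150.61,20.85) → (148.41,29.07) → (142.39,35.09) → (134.17,37.29) → (125.95,35.09) → (119.93,29.07) → (117.73,20.85) → (119.93,12.63) → (125.95,6.61) → (134.17,4.41) → (142.39,6.61) → (148.41,12.63) → (150.61,20.85). Closed: final G1 returns to the first vertex.

**Shape 3** — `<path>` cubic bezier, stroke `#008000` → score (S373, F2058). Control points (SVG): P0=(137.25,71.95), P1=(132.34,63.59), P2=(129.83,45.90), P3=(104.21,33.45); sampled at t=k/6. Machine vertices: (137.25,30.92) → (134.88,35.81) → (132.20,41.85) → (128.50,48.64) → (123.07,55.76) → (115.21,62.83) → (104.21,69.42). Open path.

**Shape 4** — `<polyline>` line segment, stroke `#0000ff` → engrave (S126, F2710). Machine vertices: (86.17,42.61) → (39.93,40.15). Open path.

G21
G90
G00 X98.87 Y16.84
M4 S126
G01 X48.76 Y62.37 F2710
M5
G00 X150.61 Y20.85
M4 S373
G01 X148.41 Y29.07 F2058
G01 X142.39 Y35.09
G01 X134.17 Y37.29
G01 X125.95 Y35.09
G01 X119.93 Y29.07
G01 X117.73 Y20.85
G01 X119.93 Y12.63
G01 X125.95 Y6.61
G01 X134.17 Y4.41
G01 X142.39 Y6.61
G01 X148.41 Y12.63
G01 X150.61 Y20.85
M5
G00 X137.25 Y30.92
M4 S373
G01 X134.88 Y35.81 F2058
G01 X132.20 Y41.85
G01 X128.50 Y48.64
G01 X123.07 Y55.76
G01 X115.21 Y62.83
G01 X104.21 Y69.42
M5
G00 X86.17 Y42.61
M4 S126
G01 X39.93 Y40.15 F2710
M5
G00 X0.00 Y0.00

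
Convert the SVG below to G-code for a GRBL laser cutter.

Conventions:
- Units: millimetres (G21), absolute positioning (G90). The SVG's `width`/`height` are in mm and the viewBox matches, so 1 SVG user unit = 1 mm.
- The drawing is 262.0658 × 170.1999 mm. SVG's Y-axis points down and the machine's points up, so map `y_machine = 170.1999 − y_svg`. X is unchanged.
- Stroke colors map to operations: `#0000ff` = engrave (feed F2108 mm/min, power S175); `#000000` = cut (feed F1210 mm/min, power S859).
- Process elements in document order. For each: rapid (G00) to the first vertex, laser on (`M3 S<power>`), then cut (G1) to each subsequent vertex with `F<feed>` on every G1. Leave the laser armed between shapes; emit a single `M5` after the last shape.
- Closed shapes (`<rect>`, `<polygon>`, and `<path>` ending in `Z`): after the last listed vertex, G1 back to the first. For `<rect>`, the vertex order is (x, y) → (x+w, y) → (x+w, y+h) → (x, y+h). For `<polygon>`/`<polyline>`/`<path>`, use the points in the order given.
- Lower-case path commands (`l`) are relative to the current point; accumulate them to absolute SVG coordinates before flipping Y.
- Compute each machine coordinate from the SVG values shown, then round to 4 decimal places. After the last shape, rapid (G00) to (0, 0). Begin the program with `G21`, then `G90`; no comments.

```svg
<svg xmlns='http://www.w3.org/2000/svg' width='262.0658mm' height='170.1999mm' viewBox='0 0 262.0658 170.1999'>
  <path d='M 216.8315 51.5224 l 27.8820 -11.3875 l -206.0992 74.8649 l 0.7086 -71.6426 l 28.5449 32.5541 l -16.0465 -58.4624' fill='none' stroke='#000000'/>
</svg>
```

G21
G90
G00 X216.8315 Y118.6775
M3 S859
G1 X244.7135 Y130.0650 F1210
G1 X38.6143 Y55.2001 F1210
G1 X39.3229 Y126.8427 F1210
G1 X67.8678 Y94.2886 F1210
G1 X51.8213 Y152.7510 F1210
M5
G00 X0.0000 Y0.0000

Since the viewBox matches the mm dimensions, user units are millimetres directly. The only transform is the Y-flip y_m = 170.1999 − y_svg.

Shape 1 is a open polyline drawn with `<path>`. Its stroke #000000 means cut at S859, F1210. After flipping Y the toolpath is (216.8315,118.6775) → (244.7135,130.0650) → (38.6143,55.2001) → (39.3229,126.8427) → (67.8678,94.2886) → (51.8213,152.7510).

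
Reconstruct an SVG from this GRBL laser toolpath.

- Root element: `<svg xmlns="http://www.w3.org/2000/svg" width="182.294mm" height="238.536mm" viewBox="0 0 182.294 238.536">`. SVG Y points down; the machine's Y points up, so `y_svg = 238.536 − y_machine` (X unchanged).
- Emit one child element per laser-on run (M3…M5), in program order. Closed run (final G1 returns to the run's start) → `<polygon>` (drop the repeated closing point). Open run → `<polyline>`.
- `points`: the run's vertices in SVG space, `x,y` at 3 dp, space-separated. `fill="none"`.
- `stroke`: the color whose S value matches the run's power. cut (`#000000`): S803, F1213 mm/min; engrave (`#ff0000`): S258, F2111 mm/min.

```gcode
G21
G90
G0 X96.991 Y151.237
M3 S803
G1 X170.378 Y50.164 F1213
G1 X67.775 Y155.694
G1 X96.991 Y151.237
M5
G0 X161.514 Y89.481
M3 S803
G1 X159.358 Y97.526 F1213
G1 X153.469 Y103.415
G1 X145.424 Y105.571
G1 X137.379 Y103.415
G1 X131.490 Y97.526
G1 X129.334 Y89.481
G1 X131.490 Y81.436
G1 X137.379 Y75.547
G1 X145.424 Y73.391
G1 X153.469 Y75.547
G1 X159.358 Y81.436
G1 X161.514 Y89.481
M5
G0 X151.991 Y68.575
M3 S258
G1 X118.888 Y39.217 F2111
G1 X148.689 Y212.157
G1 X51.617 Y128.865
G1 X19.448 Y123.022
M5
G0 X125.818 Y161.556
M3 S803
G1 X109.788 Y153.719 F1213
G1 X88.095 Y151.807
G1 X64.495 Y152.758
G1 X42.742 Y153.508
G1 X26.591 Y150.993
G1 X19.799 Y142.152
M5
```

<svg xmlns="http://www.w3.org/2000/svg" width="182.294mm" height="238.536mm" viewBox="0 0 182.294 238.536">
  <polygon points="96.991,87.299 170.378,188.372 67.775,82.842" fill="none" stroke="#000000"/>
  <polygon points="161.514,149.055 159.358,141.010 153.469,135.121 145.424,132.965 137.379,135.121 131.490,141.010 129.334,149.055 131.490,157.100 137.379,162.989 145.424,165.145 153.469,162.989 159.358,157.100" fill="none" stroke="#000000"/>
  <polyline points="151.991,169.961 118.888,199.319 148.689,26.379 51.617,109.671 19.448,115.514" fill="none" stroke="#ff0000"/>
  <polyline points="125.818,76.980 109.788,84.817 88.095,86.729 64.495,85.778 42.742,85.028 26.591,87.543 19.799,96.384" fill="none" stroke="#000000"/>
</svg>

y_svg = 238.536 − y_m.

[1] S803→`#000000` (cut); closed run; points: 96.991,87.299 170.378,188.372 67.775,82.842

[2] S803→`#000000` (cut); closed run; points: 161.514,149.055 159.358,141.010 153.469,135.121 145.424,132.965 137.379,135.121 131.490,141.010 129.334,149.055 131.490,157.100 137.379,162.989 145.424,165.145 153.469,162.989 159.358,157.100

[3] S258→`#ff0000` (engrave); open run; points: 151.991,169.961 118.888,199.319 148.689,26.379 51.617,109.671 19.448,115.514

[4] S803→`#000000` (cut); open run; points: 125.818,76.980 109.788,84.817 88.095,86.729 64.495,85.778 42.742,85.028 26.591,87.543 19.799,96.384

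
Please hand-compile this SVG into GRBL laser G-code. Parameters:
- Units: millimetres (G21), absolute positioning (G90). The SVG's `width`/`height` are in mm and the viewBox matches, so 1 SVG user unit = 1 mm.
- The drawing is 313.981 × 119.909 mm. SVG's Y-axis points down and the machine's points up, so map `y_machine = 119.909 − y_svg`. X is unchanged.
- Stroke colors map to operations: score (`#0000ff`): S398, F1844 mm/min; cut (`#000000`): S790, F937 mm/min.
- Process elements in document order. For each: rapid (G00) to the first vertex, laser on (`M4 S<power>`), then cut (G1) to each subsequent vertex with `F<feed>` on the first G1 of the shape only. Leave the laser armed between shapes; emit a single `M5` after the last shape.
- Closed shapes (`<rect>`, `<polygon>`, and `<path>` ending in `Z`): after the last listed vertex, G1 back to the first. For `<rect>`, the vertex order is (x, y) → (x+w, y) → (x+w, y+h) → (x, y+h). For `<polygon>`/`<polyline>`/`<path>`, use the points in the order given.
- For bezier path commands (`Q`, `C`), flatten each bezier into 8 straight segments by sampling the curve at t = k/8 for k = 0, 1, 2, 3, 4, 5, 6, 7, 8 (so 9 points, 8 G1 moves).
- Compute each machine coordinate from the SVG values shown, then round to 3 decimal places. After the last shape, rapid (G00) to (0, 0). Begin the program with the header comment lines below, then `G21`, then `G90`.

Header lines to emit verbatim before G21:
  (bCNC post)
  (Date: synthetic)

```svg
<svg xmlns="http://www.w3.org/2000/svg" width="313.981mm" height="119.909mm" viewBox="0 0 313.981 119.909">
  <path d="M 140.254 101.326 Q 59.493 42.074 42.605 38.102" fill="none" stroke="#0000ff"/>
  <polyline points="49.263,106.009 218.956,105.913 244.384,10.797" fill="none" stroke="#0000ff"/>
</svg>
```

(bCNC post)
(Date: synthetic)
G21
G90
G00 X140.254 Y18.583
M4 S398
G1 X121.062 Y32.532 F1844
G1 X103.866 Y44.754
G1 X88.665 Y55.248
G1 X75.461 Y64.015
G1 X64.253 Y71.054
G1 X55.041 Y76.366
G1 X47.825 Y79.950
G1 X42.605 Y81.807
G00 X49.263 Y13.900
M4 S398
G1 X218.956 Y13.996 F1844
G1 X244.384 Y109.112
M5
G00 X0.000 Y0.000

Since the viewBox matches the mm dimensions, user units are millimetres directly. The only transform is the Y-flip y_m = 119.909 − y_svg.

Shape 1 is a quadratic bezier drawn with `<path>`. Its stroke #0000ff means score at S398, F1844. After flipping Y the toolpath is (140.254,18.583) → (121.062,32.532) → (103.866,44.754) → (88.665,55.248) → (75.461,64.015) → (64.253,71.054) → (55.041,76.366) → (47.825,79.950) → (42.605,81.807).

Shape 2 is a open polyline drawn with `<polyline>`. Its stroke #0000ff means score at S398, F1844. After flipping Y the toolpath is (49.263,13.900) → (218.956,13.996) → (244.384,109.112).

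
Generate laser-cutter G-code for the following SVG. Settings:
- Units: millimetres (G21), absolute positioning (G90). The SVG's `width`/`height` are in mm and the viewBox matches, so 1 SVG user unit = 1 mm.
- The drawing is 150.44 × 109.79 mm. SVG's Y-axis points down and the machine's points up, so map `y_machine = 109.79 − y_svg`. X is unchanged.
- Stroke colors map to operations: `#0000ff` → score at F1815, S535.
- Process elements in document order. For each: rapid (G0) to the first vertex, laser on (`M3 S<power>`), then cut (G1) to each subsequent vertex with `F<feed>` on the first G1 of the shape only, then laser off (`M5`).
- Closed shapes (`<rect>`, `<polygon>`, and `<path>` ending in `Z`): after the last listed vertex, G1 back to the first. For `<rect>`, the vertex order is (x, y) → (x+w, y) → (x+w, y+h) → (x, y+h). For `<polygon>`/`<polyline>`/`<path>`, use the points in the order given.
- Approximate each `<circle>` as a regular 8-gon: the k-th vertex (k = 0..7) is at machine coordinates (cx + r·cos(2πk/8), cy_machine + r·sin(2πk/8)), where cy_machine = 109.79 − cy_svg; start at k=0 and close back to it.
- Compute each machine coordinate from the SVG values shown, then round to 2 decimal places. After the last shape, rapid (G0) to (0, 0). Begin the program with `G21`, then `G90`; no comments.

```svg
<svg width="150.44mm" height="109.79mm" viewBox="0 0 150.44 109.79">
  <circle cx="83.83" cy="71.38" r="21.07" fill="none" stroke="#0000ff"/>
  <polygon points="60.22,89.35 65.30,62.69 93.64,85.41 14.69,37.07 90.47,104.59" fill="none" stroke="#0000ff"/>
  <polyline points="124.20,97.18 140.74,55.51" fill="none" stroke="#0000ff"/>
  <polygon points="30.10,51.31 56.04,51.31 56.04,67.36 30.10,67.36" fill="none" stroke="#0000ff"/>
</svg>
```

G21
G90
G0 X104.90 Y38.41
M3 S535
G1 X98.73 Y53.31 F1815
G1 X83.83 Y59.48
G1 X68.93 Y53.31
G1 X62.76 Y38.41
G1 X68.93 Y23.51
G1 X83.83 Y17.34
G1 X98.73 Y23.51
G1 X104.90 Y38.41
M5
G0 X60.22 Y20.44
M3 S535
G1 X65.30 Y47.10 F1815
G1 X93.64 Y24.38
G1 X14.69 Y72.72
G1 X90.47 Y5.20
G1 X60.22 Y20.44
M5
G0 X124.20 Y12.61
M3 S535
G1 X140.74 Y54.28 F1815
M5
G0 X30.10 Y58.48
M3 S535
G1 X56.04 Y58.48 F1815
G1 X56.04 Y42.43
G1 X30.10 Y42.43
G1 X30.10 Y58.48
M5
G0 X0.00 Y0.00

1 u = 1 mm; y_m = 109.79 − y.

[1] `<circle>` circle, #0000ff→score S535 F1815: (104.90,38.41) → (98.73,53.31) → (83.83,59.48) → (68.93,53.31) → (62.76,38.41) → (68.93,23.51) → (83.83,17.34) → (98.73,23.51) → (104.90,38.41) (closed)

[2] `<polygon>` closed polygon, #0000ff→score S535 F1815: (60.22,20.44) → (65.30,47.10) → (93.64,24.38) → (14.69,72.72) → (90.47,5.20) → (60.22,20.44) (closed)

[3] `<polyline>` line segment, #0000ff→score S535 F1815: (124.20,12.61) → (140.74,54.28)

[4] `<polygon>` rectangle, #0000ff→score S535 F1815: (30.10,58.48) → (56.04,58.48) → (56.04,42.43) → (30.10,42.43) → (30.10,58.48) (closed)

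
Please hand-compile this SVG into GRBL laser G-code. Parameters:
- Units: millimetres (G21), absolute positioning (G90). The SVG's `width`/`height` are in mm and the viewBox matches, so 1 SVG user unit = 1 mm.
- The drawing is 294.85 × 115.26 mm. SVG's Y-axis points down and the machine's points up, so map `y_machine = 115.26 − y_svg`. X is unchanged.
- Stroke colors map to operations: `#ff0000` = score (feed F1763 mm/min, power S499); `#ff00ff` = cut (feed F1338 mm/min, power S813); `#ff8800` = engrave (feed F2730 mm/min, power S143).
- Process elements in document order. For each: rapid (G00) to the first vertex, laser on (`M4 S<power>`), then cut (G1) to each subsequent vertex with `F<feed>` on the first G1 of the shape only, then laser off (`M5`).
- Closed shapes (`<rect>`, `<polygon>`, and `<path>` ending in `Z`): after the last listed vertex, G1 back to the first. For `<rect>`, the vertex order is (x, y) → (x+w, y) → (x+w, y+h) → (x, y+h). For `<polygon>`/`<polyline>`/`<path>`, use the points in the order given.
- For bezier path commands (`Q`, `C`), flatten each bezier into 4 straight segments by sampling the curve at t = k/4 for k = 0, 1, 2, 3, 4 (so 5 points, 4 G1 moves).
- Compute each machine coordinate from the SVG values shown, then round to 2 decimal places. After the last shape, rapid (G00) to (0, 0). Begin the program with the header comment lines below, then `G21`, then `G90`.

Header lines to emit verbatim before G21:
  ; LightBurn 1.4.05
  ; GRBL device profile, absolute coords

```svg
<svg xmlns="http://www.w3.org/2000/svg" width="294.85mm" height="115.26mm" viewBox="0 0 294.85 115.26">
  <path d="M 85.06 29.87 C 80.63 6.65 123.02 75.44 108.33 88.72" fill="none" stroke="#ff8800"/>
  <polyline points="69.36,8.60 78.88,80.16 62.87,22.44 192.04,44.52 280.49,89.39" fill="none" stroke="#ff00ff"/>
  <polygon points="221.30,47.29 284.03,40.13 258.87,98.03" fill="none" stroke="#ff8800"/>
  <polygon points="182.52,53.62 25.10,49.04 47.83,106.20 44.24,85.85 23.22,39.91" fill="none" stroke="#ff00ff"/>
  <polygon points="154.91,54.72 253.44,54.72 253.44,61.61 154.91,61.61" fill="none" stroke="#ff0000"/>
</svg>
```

Since the viewBox matches the mm dimensions, user units are millimetres directly. The only transform is the Y-flip y_m = 115.26 − y_svg.

Shape 1 is a cubic bezier drawn with `<path>`. Its stroke #ff8800 means engrave at S143, F2730. After flipping Y the toolpath is (85.06,85.39) → (88.89,87.86) → (100.54,69.65) → (110.27,44.60) → (108.33,26.54).

Shape 2 is a open polyline drawn with `<polyline>`. Its stroke #ff00ff means cut at S813, F1338. After flipping Y the toolpath is (69.36,106.66) → (78.88,35.10) → (62.87,92.82) → (192.04,70.74) → (280.49,25.87).

Shape 3 is a regular polygon drawn with `<polygon>`. Its stroke #ff8800 means engrave at S143, F2730. After flipping Y the toolpath is (221.30,67.97) → (284.03,75.13) → (258.87,17.23) → (221.30,67.97), returning to the start.

Shape 4 is a closed polygon drawn with `<polygon>`. Its stroke #ff00ff means cut at S813, F1338. After flipping Y the toolpath is (182.52,61.64) → (25.10,66.22) → (47.83,9.06) → (44.24,29.41) → (23.22,75.35) → (182.52,61.64), returning to the start.

Shape 5 is a rectangle drawn with `<polygon>`. Its stroke #ff0000 means score at S499, F1763. After flipping Y the toolpath is (154.91,60.54) → (253.44,60.54) → (253.44,53.65) → (154.91,53.65) → (154.91,60.54), returning to the start.

; LightBurn 1.4.05
; GRBL device profile, absolute coords
G21
G90
G00 X85.06 Y85.39
M4 S143
G1 X88.89 Y87.86 F2730
G1 X100.54 Y69.65
G1 X110.27 Y44.60
G1 X108.33 Y26.54
M5
G00 X69.36 Y106.66
M4 S813
G1 X78.88 Y35.10 F1338
G1 X62.87 Y92.82
G1 X192.04 Y70.74
G1 X280.49 Y25.87
M5
G00 X221.30 Y67.97
M4 S143
G1 X284.03 Y75.13 F2730
G1 X258.87 Y17.23
G1 X221.30 Y67.97
M5
G00 X182.52 Y61.64
M4 S813
G1 X25.10 Y66.22 F1338
G1 X47.83 Y9.06
G1 X44.24 Y29.41
G1 X23.22 Y75.35
G1 X182.52 Y61.64
M5
G00 X154.91 Y60.54
M4 S499
G1 X253.44 Y60.54 F1763
G1 X253.44 Y53.65
G1 X154.91 Y53.65
G1 X154.91 Y60.54
M5
G00 X0.00 Y0.00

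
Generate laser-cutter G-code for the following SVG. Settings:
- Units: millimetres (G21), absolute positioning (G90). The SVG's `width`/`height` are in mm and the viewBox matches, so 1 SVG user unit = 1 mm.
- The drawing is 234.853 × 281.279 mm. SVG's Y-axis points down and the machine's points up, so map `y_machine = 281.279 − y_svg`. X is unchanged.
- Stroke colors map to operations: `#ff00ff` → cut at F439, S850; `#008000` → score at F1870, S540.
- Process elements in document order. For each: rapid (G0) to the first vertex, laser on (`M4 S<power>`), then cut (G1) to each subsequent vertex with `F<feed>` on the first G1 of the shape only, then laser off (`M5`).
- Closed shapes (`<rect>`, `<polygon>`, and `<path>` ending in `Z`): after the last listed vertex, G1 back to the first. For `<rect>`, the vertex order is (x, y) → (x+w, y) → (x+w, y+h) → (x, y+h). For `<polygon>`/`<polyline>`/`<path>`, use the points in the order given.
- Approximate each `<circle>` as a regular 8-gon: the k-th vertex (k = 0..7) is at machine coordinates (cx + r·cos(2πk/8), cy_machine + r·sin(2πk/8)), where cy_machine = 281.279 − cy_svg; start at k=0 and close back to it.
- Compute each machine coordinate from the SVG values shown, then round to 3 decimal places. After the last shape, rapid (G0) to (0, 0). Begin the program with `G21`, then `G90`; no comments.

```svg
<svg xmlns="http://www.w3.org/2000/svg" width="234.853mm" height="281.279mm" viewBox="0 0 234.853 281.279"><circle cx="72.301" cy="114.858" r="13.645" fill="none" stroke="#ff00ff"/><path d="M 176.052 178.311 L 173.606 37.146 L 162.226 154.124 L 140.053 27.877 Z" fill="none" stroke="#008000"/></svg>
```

G21
G90
G0 X85.946 Y166.421
M4 S850
G1 X81.949 Y176.069 F439
G1 X72.301 Y180.066
G1 X62.653 Y176.069
G1 X58.656 Y166.421
G1 X62.653 Y156.773
G1 X72.301 Y152.776
G1 X81.949 Y156.773
G1 X85.946 Y166.421
M5
G0 X176.052 Y102.968
M4 S540
G1 X173.606 Y244.133 F1870
G1 X162.226 Y127.155
G1 X140.053 Y253.402
G1 X176.052 Y102.968
M5
G0 X0.000 Y0.000

Since the viewBox matches the mm dimensions, user units are millimetres directly. The only transform is the Y-flip y_m = 281.279 − y_svg.

Shape 1 is a circle drawn with `<circle>`. Its stroke #ff00ff means cut at S850, F439. After flipping Y the toolpath is (85.946,166.421) → (81.949,176.069) → (72.301,180.066) → (62.653,176.069) → (58.656,166.421) → (62.653,156.773) → (72.301,152.776) → (81.949,156.773) → (85.946,166.421), returning to the start.

Shape 2 is a closed polygon drawn with `<path>`. Its stroke #008000 means score at S540, F1870. After flipping Y the toolpath is (176.052,102.968) → (173.606,244.133) → (162.226,127.155) → (140.053,253.402) → (176.052,102.968), returning to the start.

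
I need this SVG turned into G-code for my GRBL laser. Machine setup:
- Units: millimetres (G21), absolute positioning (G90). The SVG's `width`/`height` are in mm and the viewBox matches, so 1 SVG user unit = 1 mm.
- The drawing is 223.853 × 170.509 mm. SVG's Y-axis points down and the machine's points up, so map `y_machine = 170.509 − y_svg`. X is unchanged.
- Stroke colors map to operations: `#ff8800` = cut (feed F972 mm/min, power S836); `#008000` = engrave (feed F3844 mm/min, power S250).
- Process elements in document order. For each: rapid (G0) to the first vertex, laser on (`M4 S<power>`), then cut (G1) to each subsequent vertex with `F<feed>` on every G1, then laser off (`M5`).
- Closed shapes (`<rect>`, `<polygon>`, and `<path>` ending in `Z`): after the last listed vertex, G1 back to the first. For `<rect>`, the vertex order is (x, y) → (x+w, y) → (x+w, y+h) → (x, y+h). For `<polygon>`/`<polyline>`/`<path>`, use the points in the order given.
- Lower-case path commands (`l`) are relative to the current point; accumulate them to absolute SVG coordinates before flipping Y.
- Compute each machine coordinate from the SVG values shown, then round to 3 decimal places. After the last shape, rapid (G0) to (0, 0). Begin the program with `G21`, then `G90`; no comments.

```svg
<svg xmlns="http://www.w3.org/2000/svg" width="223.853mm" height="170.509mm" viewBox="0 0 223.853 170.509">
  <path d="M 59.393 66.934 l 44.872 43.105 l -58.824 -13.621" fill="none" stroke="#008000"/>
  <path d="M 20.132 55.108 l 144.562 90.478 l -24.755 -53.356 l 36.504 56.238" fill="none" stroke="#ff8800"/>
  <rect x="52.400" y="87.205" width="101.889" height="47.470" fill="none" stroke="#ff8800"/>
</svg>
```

viewBox `0 0 223.853 170.509` with mm width/height → 1 unit = 1 mm. Flip: y_m = 170.509 − y_svg.

**Shape 1** — `<path>` open polyline, stroke `#008000` → engrave (S250, F3844). Machine vertices: (59.393,103.575) → (104.265,60.470) → (45.441,74.091). Open path.

**Shape 2** — `<path>` open polyline, stroke `#ff8800` → cut (S836, F972). Machine vertices: (20.132,115.401) → (164.694,24.923) → (139.939,78.279) → (176.443,22.041). Open path.

**Shape 3** — `<rect>` rectangle, stroke `#ff8800` → cut (S836, F972). Machine vertices: (52.400,83.304) → (154.289,83.304) → (154.289,35.834) → (52.400,35.834) → (52.400,83.304). Closed: final G1 returns to the first vertex.

G21
G90
G0 X59.393 Y103.575
M4 S250
G1 X104.265 Y60.470 F3844
G1 X45.441 Y74.091 F3844
M5
G0 X20.132 Y115.401
M4 S836
G1 X164.694 Y24.923 F972
G1 X139.939 Y78.279 F972
G1 X176.443 Y22.041 F972
M5
G0 X52.400 Y83.304
M4 S836
G1 X154.289 Y83.304 F972
G1 X154.289 Y35.834 F972
G1 X52.400 Y35.834 F972
G1 X52.400 Y83.304 F972
M5
G0 X0.000 Y0.000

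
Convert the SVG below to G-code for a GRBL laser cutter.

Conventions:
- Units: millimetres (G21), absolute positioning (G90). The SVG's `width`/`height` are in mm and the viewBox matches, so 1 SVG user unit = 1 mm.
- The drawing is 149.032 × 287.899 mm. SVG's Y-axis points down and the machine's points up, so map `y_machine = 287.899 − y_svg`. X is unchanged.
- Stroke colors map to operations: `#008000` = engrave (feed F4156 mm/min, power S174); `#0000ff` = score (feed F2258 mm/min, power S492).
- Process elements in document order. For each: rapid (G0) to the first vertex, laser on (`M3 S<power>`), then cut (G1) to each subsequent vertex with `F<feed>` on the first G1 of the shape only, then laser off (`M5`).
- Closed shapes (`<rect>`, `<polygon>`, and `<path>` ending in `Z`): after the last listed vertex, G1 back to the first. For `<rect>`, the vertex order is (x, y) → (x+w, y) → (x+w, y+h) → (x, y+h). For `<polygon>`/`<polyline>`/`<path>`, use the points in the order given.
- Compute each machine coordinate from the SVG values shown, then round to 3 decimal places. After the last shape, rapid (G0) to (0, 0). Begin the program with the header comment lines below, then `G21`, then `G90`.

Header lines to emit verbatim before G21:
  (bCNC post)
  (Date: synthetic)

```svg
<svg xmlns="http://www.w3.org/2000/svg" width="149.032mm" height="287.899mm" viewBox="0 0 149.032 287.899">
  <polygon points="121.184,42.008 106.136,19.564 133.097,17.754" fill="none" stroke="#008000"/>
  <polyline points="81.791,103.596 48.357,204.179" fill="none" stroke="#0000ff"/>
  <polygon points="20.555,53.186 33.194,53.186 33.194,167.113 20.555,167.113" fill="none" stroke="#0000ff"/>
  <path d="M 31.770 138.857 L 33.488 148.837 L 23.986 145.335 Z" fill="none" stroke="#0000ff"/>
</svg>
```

(bCNC post)
(Date: synthetic)
G21
G90
G0 X121.184 Y245.891
M3 S174
G1 X106.136 Y268.335 F4156
G1 X133.097 Y270.145
G1 X121.184 Y245.891
M5
G0 X81.791 Y184.303
M3 S492
G1 X48.357 Y83.720 F2258
M5
G0 X20.555 Y234.713
M3 S492
G1 X33.194 Y234.713 F2258
G1 X33.194 Y120.786
G1 X20.555 Y120.786
G1 X20.555 Y234.713
M5
G0 X31.770 Y149.042
M3 S492
G1 X33.488 Y139.062 F2258
G1 X23.986 Y142.564
G1 X31.770 Y149.042
M5
G0 X0.000 Y0.000

viewBox `0 0 149.032 287.899` with mm width/height → 1 unit = 1 mm. Flip: y_m = 287.899 − y_svg.

**Shape 1** — `<polygon>` regular polygon, stroke `#008000` → engrave (S174, F4156). Machine vertices: (121.184,245.891) → (106.136,268.335) → (133.097,270.145) → (121.184,245.891). Closed: final G1 returns to the first vertex.

**Shape 2** — `<polyline>` line segment, stroke `#0000ff` → score (S492, F2258). Machine vertices: (81.791,184.303) → (48.357,83.720). Open path.

**Shape 3** — `<polygon>` rectangle, stroke `#0000ff` → score (S492, F2258). Machine vertices: (20.555,234.713) → (33.194,234.713) → (33.194,120.786) → (20.555,120.786) → (20.555,234.713). Closed: final G1 returns to the first vertex.

**Shape 4** — `<path>` regular polygon, stroke `#0000ff` → score (S492, F2258). Machine vertices: (31.770,149.042) → (33.488,139.062) → (23.986,142.564) → (31.770,149.042). Closed: final G1 returns to the first vertex.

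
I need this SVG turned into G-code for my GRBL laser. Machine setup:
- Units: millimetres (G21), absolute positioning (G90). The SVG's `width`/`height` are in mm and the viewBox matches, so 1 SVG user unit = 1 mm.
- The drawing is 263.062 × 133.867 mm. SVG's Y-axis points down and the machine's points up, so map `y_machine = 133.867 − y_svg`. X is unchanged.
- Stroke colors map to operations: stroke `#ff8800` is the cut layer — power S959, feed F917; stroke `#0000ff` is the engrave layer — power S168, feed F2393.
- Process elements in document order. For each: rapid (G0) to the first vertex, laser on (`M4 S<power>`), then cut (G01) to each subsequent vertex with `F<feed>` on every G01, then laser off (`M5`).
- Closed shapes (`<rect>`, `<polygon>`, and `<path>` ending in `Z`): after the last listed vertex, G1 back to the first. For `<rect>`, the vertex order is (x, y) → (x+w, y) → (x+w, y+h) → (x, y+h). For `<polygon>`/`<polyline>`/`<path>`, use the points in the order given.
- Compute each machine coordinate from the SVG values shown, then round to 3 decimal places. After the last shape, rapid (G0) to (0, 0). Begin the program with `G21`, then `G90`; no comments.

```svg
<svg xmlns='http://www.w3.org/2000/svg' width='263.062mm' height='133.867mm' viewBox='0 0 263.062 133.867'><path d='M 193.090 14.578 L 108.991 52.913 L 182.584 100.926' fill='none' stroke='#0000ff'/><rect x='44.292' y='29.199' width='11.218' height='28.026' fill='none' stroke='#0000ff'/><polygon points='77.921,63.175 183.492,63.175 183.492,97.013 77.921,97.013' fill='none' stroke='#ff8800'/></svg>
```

G21
G90
G0 X193.090 Y119.289
M4 S168
G01 X108.991 Y80.954 F2393
G01 X182.584 Y32.941 F2393
M5
G0 X44.292 Y104.668
M4 S168
G01 X55.510 Y104.668 F2393
G01 X55.510 Y76.642 F2393
G01 X44.292 Y76.642 F2393
G01 X44.292 Y104.668 F2393
M5
G0 X77.921 Y70.692
M4 S959
G01 X183.492 Y70.692 F917
G01 X183.492 Y36.854 F917
G01 X77.921 Y36.854 F917
G01 X77.921 Y70.692 F917
M5
G0 X0.000 Y0.000

viewBox `0 0 263.062 133.867` with mm width/height → 1 unit = 1 mm. Flip: y_m = 133.867 − y_svg.

**Shape 1** — `<path>` open polyline, stroke `#0000ff` → engrave (S168, F2393). Machine vertices: (193.090,119.289) → (108.991,80.954) → (182.584,32.941). Open path.

**Shape 2** — `<rect>` rectangle, stroke `#0000ff` → engrave (S168, F2393). Machine vertices: (44.292,104.668) → (55.510,104.668) → (55.510,76.642) → (44.292,76.642) → (44.292,104.668). Closed: final G1 returns to the first vertex.

**Shape 3** — `<polygon>` rectangle, stroke `#ff8800` → cut (S959, F917). Machine vertices: (77.921,70.692) → (183.492,70.692) → (183.492,36.854) → (77.921,36.854) → (77.921,70.692). Closed: final G1 returns to the first vertex.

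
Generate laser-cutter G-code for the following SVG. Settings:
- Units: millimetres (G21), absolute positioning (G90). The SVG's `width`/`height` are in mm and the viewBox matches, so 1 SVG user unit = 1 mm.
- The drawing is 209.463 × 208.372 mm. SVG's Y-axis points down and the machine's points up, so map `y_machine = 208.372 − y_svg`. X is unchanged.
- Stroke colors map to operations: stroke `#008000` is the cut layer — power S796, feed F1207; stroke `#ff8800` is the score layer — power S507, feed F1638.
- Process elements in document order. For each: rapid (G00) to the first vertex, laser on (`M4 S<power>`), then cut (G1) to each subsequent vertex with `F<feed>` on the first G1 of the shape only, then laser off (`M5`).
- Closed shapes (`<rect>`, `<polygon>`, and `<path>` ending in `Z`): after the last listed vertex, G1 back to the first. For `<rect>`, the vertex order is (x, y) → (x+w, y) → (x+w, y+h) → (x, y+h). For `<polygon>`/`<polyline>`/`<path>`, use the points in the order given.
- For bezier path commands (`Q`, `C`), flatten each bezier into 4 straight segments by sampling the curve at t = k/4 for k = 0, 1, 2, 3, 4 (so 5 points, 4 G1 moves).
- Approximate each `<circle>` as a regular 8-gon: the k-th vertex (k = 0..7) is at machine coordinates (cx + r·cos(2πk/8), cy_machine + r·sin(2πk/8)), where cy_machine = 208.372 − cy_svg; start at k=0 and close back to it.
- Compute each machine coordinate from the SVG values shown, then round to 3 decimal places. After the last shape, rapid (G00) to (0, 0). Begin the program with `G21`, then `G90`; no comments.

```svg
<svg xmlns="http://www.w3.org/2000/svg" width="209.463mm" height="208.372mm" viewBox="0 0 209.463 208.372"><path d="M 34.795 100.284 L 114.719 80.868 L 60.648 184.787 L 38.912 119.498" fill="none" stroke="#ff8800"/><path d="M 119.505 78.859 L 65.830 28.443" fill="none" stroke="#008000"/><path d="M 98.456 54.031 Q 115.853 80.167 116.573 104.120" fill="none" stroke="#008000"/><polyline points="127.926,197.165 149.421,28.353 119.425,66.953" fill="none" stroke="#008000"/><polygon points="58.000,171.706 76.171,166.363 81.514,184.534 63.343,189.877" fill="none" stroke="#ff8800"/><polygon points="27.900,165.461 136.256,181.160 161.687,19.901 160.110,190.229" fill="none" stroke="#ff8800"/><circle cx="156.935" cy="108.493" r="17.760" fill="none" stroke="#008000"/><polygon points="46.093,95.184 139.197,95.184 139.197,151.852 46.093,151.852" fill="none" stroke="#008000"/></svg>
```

1 u = 1 mm; y_m = 208.372 − y.

[1] `<path>` open polyline, #ff8800→score S507 F1638: (34.795,108.088) → (114.719,127.504) → (60.648,23.585) → (38.912,88.874)

[2] `<path>` line segment, #008000→cut S796 F1207: (119.505,129.513) → (65.830,179.929)

[3] `<path>` quadratic bezier, #008000→cut S796 F1207: (98.456,154.341) → (106.112,141.409) → (111.684,128.751) → (115.171,116.365) → (116.573,104.252)

[4] `<polyline>` open polyline, #008000→cut S796 F1207: (127.926,11.207) → (149.421,180.019) → (119.425,141.419)

[5] `<polygon>` regular polygon, #ff8800→score S507 F1638: (58.000,36.666) → (76.171,42.009) → (81.514,23.838) → (63.343,18.495) → (58.000,36.666) (closed)

[6] `<polygon>` closed polygon, #ff8800→score S507 F1638: (27.900,42.911) → (136.256,27.212) → (161.687,188.471) → (160.110,18.143) → (27.900,42.911) (closed)

[7] `<circle>` circle, #008000→cut S796 F1207: (174.695,99.879) → (169.493,112.437) → (156.935,117.639) → (144.377,112.437) → (139.175,99.879) → (144.377,87.321) → (156.935,82.119) → (169.493,87.321) → (174.695,99.879) (closed)

[8] `<polygon>` rectangle, #008000→cut S796 F1207: (46.093,113.188) → (139.197,113.188) → (139.197,56.520) → (46.093,56.520) → (46.093,113.188) (closed)

G21
G90
G00 X34.795 Y108.088
M4 S507
G1 X114.719 Y127.504 F1638
G1 X60.648 Y23.585
G1 X38.912 Y88.874
M5
G00 X119.505 Y129.513
M4 S796
G1 X65.830 Y179.929 F1207
M5
G00 X98.456 Y154.341
M4 S796
G1 X106.112 Y141.409 F1207
G1 X111.684 Y128.751
G1 X115.171 Y116.365
G1 X116.573 Y104.252
M5
G00 X127.926 Y11.207
M4 S796
G1 X149.421 Y180.019 F1207
G1 X119.425 Y141.419
M5
G00 X58.000 Y36.666
M4 S507
G1 X76.171 Y42.009 F1638
G1 X81.514 Y23.838
G1 X63.343 Y18.495
G1 X58.000 Y36.666
M5
G00 X27.900 Y42.911
M4 S507
G1 X136.256 Y27.212 F1638
G1 X161.687 Y188.471
G1 X160.110 Y18.143
G1 X27.900 Y42.911
M5
G00 X174.695 Y99.879
M4 S796
G1 X169.493 Y112.437 F1207
G1 X156.935 Y117.639
G1 X144.377 Y112.437
G1 X139.175 Y99.879
G1 X144.377 Y87.321
G1 X156.935 Y82.119
G1 X169.493 Y87.321
G1 X174.695 Y99.879
M5
G00 X46.093 Y113.188
M4 S796
G1 X139.197 Y113.188 F1207
G1 X139.197 Y56.520
G1 X46.093 Y56.520
G1 X46.093 Y113.188
M5
G00 X0.000 Y0.000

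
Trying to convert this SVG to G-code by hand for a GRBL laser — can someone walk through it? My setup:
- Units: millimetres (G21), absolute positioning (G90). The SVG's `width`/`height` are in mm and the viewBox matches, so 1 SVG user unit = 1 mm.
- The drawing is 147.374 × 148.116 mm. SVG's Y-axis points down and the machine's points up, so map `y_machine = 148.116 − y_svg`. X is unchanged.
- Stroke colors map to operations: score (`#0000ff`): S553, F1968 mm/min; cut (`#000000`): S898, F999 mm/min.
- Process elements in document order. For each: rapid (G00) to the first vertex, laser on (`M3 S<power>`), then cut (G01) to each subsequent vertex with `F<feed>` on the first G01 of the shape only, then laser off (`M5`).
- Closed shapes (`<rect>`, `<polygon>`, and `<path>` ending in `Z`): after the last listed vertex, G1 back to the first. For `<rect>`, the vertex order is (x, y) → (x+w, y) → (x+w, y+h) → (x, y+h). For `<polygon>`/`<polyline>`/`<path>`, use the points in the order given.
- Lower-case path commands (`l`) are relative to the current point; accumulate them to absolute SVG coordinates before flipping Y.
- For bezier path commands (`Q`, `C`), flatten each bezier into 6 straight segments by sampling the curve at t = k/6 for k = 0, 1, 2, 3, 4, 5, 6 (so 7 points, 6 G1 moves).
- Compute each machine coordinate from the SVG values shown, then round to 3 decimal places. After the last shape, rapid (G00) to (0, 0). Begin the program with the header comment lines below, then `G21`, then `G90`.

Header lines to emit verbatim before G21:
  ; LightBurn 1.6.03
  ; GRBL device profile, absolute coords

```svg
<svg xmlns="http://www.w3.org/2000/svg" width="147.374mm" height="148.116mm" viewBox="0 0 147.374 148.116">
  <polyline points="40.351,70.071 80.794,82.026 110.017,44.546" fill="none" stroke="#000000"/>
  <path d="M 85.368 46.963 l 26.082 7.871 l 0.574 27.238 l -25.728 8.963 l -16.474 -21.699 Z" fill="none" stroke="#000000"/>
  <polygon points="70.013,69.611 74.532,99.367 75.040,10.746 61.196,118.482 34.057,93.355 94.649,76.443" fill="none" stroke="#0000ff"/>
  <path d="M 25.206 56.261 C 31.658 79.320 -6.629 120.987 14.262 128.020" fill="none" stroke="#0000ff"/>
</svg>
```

Since the viewBox matches the mm dimensions, user units are millimetres directly. The only transform is the Y-flip y_m = 148.116 − y_svg.

Shape 1 is a open polyline drawn with `<polyline>`. Its stroke #000000 means cut at S898, F999. After flipping Y the toolpath is (40.351,78.045) → (80.794,66.090) → (110.017,103.570).

Shape 2 is a regular polygon drawn with `<path>`. Its stroke #000000 means cut at S898, F999. After flipping Y the toolpath is (85.368,101.153) → (111.450,93.282) → (112.024,66.044) → (86.296,57.081) → (69.822,78.780) → (85.368,101.153), returning to the start.

Shape 3 is a closed polygon drawn with `<polygon>`. Its stroke #0000ff means score at S553, F1968. After flipping Y the toolpath is (70.013,78.505) → (74.532,48.749) → (75.040,137.370) → (61.196,29.634) → (34.057,54.761) → (94.649,71.673) → (70.013,78.505), returning to the start.

Shape 4 is a cubic bezier drawn with `<path>`. Its stroke #0000ff means score at S553, F1968. After flipping Y the toolpath is (25.206,91.855) → (25.185,79.021) → (20.594,64.565) → (14.319,49.966) → (9.248,36.702) → (8.267,26.252) → (14.262,20.096).

; LightBurn 1.6.03
; GRBL device profile, absolute coords
G21
G90
G00 X40.351 Y78.045
M3 S898
G01 X80.794 Y66.090 F999
G01 X110.017 Y103.570
M5
G00 X85.368 Y101.153
M3 S898
G01 X111.450 Y93.282 F999
G01 X112.024 Y66.044
G01 X86.296 Y57.081
G01 X69.822 Y78.780
G01 X85.368 Y101.153
M5
G00 X70.013 Y78.505
M3 S553
G01 X74.532 Y48.749 F1968
G01 X75.040 Y137.370
G01 X61.196 Y29.634
G01 X34.057 Y54.761
G01 X94.649 Y71.673
G01 X70.013 Y78.505
M5
G00 X25.206 Y91.855
M3 S553
G01 X25.185 Y79.021 F1968
G01 X20.594 Y64.565
G01 X14.319 Y49.966
G01 X9.248 Y36.702
G01 X8.267 Y26.252
G01 X14.262 Y20.096
M5
G00 X0.000 Y0.000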